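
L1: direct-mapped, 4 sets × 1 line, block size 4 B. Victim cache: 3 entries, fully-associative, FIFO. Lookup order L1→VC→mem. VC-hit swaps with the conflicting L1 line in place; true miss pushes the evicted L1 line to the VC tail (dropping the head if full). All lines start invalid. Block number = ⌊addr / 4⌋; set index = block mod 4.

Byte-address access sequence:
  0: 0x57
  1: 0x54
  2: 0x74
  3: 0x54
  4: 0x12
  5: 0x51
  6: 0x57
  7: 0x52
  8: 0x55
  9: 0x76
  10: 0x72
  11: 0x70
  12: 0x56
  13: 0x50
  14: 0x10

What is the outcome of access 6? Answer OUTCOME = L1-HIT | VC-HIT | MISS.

OUTCOME = L1-HIT

  [0] addr=0x57 blk=21 s=1: MISS | VC []
  [1] addr=0x54 blk=21 s=1: L1-HIT | VC []
  [2] addr=0x74 blk=29 s=1: MISS | VC [21]
  [3] addr=0x54 blk=21 s=1: VC-HIT | VC [29]
  [4] addr=0x12 blk=4 s=0: MISS | VC [29]
  [5] addr=0x51 blk=20 s=0: MISS | VC [29, 4]
  [6] addr=0x57 blk=21 s=1: L1-HIT | VC [29, 4]
  [7] addr=0x52 blk=20 s=0: L1-HIT | VC [29, 4]
  [8] addr=0x55 blk=21 s=1: L1-HIT | VC [29, 4]
  [9] addr=0x76 blk=29 s=1: VC-HIT | VC [21, 4]
  [10] addr=0x72 blk=28 s=0: MISS | VC [21, 4, 20]
  [11] addr=0x70 blk=28 s=0: L1-HIT | VC [21, 4, 20]
  [12] addr=0x56 blk=21 s=1: VC-HIT | VC [29, 4, 20]
  [13] addr=0x50 blk=20 s=0: VC-HIT | VC [29, 4, 28]
  [14] addr=0x10 blk=4 s=0: VC-HIT | VC [29, 20, 28]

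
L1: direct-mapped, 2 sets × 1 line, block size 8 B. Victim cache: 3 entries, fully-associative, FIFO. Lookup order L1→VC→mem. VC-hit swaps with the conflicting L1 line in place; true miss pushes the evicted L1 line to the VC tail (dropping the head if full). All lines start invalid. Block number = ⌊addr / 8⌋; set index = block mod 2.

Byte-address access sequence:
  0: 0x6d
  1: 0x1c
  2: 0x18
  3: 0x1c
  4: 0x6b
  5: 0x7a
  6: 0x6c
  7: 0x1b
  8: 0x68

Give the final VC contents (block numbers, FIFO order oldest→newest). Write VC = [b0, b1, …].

  [0] addr=0x6d blk=13 s=1: MISS | VC []
  [1] addr=0x1c blk=3 s=1: MISS | VC [13]
  [2] addr=0x18 blk=3 s=1: L1-HIT | VC [13]
  [3] addr=0x1c blk=3 s=1: L1-HIT | VC [13]
  [4] addr=0x6b blk=13 s=1: VC-HIT | VC [3]
  [5] addr=0x7a blk=15 s=1: MISS | VC [3, 13]
  [6] addr=0x6c blk=13 s=1: VC-HIT | VC [3, 15]
  [7] addr=0x1b blk=3 s=1: VC-HIT | VC [13, 15]
  [8] addr=0x68 blk=13 s=1: VC-HIT | VC [3, 15]

VC = [3, 15]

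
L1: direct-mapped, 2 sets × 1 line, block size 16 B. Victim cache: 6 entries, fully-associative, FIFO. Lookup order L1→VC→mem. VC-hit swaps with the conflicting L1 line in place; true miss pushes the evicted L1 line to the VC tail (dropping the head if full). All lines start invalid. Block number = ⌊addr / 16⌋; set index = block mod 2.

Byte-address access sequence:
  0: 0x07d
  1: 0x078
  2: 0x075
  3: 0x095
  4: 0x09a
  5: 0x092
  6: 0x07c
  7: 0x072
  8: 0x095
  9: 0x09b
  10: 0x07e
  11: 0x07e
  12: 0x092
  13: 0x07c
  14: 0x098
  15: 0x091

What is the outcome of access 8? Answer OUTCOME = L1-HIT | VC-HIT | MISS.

OUTCOME = VC-HIT

  [0] addr=0x7d blk=7 s=1: MISS | VC []
  [1] addr=0x78 blk=7 s=1: L1-HIT | VC []
  [2] addr=0x75 blk=7 s=1: L1-HIT | VC []
  [3] addr=0x95 blk=9 s=1: MISS | VC [7]
  [4] addr=0x9a blk=9 s=1: L1-HIT | VC [7]
  [5] addr=0x92 blk=9 s=1: L1-HIT | VC [7]
  [6] addr=0x7c blk=7 s=1: VC-HIT | VC [9]
  [7] addr=0x72 blk=7 s=1: L1-HIT | VC [9]
  [8] addr=0x95 blk=9 s=1: VC-HIT | VC [7]
  [9] addr=0x9b blk=9 s=1: L1-HIT | VC [7]
  [10] addr=0x7e blk=7 s=1: VC-HIT | VC [9]
  [11] addr=0x7e blk=7 s=1: L1-HIT | VC [9]
  [12] addr=0x92 blk=9 s=1: VC-HIT | VC [7]
  [13] addr=0x7c blk=7 s=1: VC-HIT | VC [9]
  [14] addr=0x98 blk=9 s=1: VC-HIT | VC [7]
  [15] addr=0x91 blk=9 s=1: L1-HIT | VC [7]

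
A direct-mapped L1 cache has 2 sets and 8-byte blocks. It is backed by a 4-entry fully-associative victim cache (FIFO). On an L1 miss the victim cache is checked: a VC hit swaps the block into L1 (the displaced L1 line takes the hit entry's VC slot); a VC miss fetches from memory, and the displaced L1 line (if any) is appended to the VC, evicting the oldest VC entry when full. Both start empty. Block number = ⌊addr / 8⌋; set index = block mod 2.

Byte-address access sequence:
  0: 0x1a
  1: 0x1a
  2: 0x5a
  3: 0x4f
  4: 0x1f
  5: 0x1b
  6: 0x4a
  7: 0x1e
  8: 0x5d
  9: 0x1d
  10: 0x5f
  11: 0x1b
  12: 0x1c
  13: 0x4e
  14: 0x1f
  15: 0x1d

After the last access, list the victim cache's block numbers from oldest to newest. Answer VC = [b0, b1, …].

VC = [9, 11]

  [0] addr=0x1a blk=3 s=1: MISS | VC []
  [1] addr=0x1a blk=3 s=1: L1-HIT | VC []
  [2] addr=0x5a blk=11 s=1: MISS | VC [3]
  [3] addr=0x4f blk=9 s=1: MISS | VC [3, 11]
  [4] addr=0x1f blk=3 s=1: VC-HIT | VC [9, 11]
  [5] addr=0x1b blk=3 s=1: L1-HIT | VC [9, 11]
  [6] addr=0x4a blk=9 s=1: VC-HIT | VC [3, 11]
  [7] addr=0x1e blk=3 s=1: VC-HIT | VC [9, 11]
  [8] addr=0x5d blk=11 s=1: VC-HIT | VC [9, 3]
  [9] addr=0x1d blk=3 s=1: VC-HIT | VC [9, 11]
  [10] addr=0x5f blk=11 s=1: VC-HIT | VC [9, 3]
  [11] addr=0x1b blk=3 s=1: VC-HIT | VC [9, 11]
  [12] addr=0x1c blk=3 s=1: L1-HIT | VC [9, 11]
  [13] addr=0x4e blk=9 s=1: VC-HIT | VC [3, 11]
  [14] addr=0x1f blk=3 s=1: VC-HIT | VC [9, 11]
  [15] addr=0x1d blk=3 s=1: L1-HIT | VC [9, 11]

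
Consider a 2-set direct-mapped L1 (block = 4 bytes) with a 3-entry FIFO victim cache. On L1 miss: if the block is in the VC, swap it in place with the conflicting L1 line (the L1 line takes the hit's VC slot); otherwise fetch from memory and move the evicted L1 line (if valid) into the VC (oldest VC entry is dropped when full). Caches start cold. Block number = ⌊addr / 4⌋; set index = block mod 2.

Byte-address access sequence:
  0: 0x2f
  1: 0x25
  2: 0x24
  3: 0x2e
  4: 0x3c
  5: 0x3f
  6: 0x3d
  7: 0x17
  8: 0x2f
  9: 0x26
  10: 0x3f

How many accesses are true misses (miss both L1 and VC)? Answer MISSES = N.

  [0] addr=0x2f blk=11 s=1: MISS | VC []
  [1] addr=0x25 blk=9 s=1: MISS | VC [11]
  [2] addr=0x24 blk=9 s=1: L1-HIT | VC [11]
  [3] addr=0x2e blk=11 s=1: VC-HIT | VC [9]
  [4] addr=0x3c blk=15 s=1: MISS | VC [9, 11]
  [5] addr=0x3f blk=15 s=1: L1-HIT | VC [9, 11]
  [6] addr=0x3d blk=15 s=1: L1-HIT | VC [9, 11]
  [7] addr=0x17 blk=5 s=1: MISS | VC [9, 11, 15]
  [8] addr=0x2f blk=11 s=1: VC-HIT | VC [9, 5, 15]
  [9] addr=0x26 blk=9 s=1: VC-HIT | VC [11, 5, 15]
  [10] addr=0x3f blk=15 s=1: VC-HIT | VC [11, 5, 9]

MISSES = 4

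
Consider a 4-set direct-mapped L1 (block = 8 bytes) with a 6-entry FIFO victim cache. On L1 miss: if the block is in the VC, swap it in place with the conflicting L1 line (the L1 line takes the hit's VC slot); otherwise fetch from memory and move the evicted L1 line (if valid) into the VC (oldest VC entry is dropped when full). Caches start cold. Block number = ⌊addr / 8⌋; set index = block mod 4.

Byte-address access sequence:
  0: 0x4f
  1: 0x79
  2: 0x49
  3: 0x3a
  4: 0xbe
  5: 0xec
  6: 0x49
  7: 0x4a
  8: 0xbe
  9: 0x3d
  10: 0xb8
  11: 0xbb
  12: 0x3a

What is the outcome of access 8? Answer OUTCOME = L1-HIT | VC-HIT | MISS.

OUTCOME = L1-HIT

#0 0x4f→b9/s1 MISS; vc=[]
#1 0x79→b15/s3 MISS; vc=[]
#2 0x49→b9/s1 L1-HIT; vc=[]
#3 0x3a→b7/s3 MISS; vc=[15]
#4 0xbe→b23/s3 MISS; vc=[15,7]
#5 0xec→b29/s1 MISS; vc=[15,7,9]
#6 0x49→b9/s1 VC-HIT; vc=[15,7,29]
#7 0x4a→b9/s1 L1-HIT; vc=[15,7,29]
#8 0xbe→b23/s3 L1-HIT; vc=[15,7,29]
#9 0x3d→b7/s3 VC-HIT; vc=[15,23,29]
#10 0xb8→b23/s3 VC-HIT; vc=[15,7,29]
#11 0xbb→b23/s3 L1-HIT; vc=[15,7,29]
#12 0x3a→b7/s3 VC-HIT; vc=[15,23,29]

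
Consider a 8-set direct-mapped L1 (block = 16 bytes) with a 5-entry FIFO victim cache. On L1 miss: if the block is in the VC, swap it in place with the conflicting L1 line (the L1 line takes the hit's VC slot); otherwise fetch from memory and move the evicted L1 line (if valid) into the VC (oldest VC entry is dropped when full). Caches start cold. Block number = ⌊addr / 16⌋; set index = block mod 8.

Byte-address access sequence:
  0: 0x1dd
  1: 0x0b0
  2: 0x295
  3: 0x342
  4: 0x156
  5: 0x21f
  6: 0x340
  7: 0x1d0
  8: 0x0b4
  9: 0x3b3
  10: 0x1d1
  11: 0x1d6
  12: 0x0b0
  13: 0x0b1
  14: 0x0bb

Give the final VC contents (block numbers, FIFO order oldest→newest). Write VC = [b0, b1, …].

  [0] addr=0x1dd blk=29 s=5: MISS | VC []
  [1] addr=0xb0 blk=11 s=3: MISS | VC []
  [2] addr=0x295 blk=41 s=1: MISS | VC []
  [3] addr=0x342 blk=52 s=4: MISS | VC []
  [4] addr=0x156 blk=21 s=5: MISS | VC [29]
  [5] addr=0x21f blk=33 s=1: MISS | VC [29, 41]
  [6] addr=0x340 blk=52 s=4: L1-HIT | VC [29, 41]
  [7] addr=0x1d0 blk=29 s=5: VC-HIT | VC [21, 41]
  [8] addr=0xb4 blk=11 s=3: L1-HIT | VC [21, 41]
  [9] addr=0x3b3 blk=59 s=3: MISS | VC [21, 41, 11]
  [10] addr=0x1d1 blk=29 s=5: L1-HIT | VC [21, 41, 11]
  [11] addr=0x1d6 blk=29 s=5: L1-HIT | VC [21, 41, 11]
  [12] addr=0xb0 blk=11 s=3: VC-HIT | VC [21, 41, 59]
  [13] addr=0xb1 blk=11 s=3: L1-HIT | VC [21, 41, 59]
  [14] addr=0xbb blk=11 s=3: L1-HIT | VC [21, 41, 59]

VC = [21, 41, 59]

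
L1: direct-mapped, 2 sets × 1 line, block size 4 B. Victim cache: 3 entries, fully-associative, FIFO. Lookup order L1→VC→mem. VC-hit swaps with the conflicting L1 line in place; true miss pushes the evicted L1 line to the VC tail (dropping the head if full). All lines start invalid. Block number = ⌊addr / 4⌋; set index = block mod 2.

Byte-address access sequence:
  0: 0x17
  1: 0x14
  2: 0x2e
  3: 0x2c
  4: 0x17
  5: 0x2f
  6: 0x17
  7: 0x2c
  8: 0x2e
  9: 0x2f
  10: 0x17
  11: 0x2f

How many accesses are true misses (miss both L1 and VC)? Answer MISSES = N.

MISSES = 2

#0 0x17→b5/s1 MISS; vc=[]
#1 0x14→b5/s1 L1-HIT; vc=[]
#2 0x2e→b11/s1 MISS; vc=[5]
#3 0x2c→b11/s1 L1-HIT; vc=[5]
#4 0x17→b5/s1 VC-HIT; vc=[11]
#5 0x2f→b11/s1 VC-HIT; vc=[5]
#6 0x17→b5/s1 VC-HIT; vc=[11]
#7 0x2c→b11/s1 VC-HIT; vc=[5]
#8 0x2e→b11/s1 L1-HIT; vc=[5]
#9 0x2f→b11/s1 L1-HIT; vc=[5]
#10 0x17→b5/s1 VC-HIT; vc=[11]
#11 0x2f→b11/s1 VC-HIT; vc=[5]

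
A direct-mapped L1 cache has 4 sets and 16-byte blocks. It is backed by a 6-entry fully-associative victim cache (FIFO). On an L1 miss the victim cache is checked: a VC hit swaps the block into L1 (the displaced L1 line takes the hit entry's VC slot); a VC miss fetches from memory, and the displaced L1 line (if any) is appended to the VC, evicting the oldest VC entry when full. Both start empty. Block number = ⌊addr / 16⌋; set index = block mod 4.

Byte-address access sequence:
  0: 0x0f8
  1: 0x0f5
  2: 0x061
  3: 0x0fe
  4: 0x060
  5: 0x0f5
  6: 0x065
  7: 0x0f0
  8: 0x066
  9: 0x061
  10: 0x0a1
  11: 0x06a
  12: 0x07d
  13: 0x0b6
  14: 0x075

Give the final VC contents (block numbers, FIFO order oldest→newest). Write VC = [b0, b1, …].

  [0] addr=0xf8 blk=15 s=3: MISS | VC []
  [1] addr=0xf5 blk=15 s=3: L1-HIT | VC []
  [2] addr=0x61 blk=6 s=2: MISS | VC []
  [3] addr=0xfe blk=15 s=3: L1-HIT | VC []
  [4] addr=0x60 blk=6 s=2: L1-HIT | VC []
  [5] addr=0xf5 blk=15 s=3: L1-HIT | VC []
  [6] addr=0x65 blk=6 s=2: L1-HIT | VC []
  [7] addr=0xf0 blk=15 s=3: L1-HIT | VC []
  [8] addr=0x66 blk=6 s=2: L1-HIT | VC []
  [9] addr=0x61 blk=6 s=2: L1-HIT | VC []
  [10] addr=0xa1 blk=10 s=2: MISS | VC [6]
  [11] addr=0x6a blk=6 s=2: VC-HIT | VC [10]
  [12] addr=0x7d blk=7 s=3: MISS | VC [10, 15]
  [13] addr=0xb6 blk=11 s=3: MISS | VC [10, 15, 7]
  [14] addr=0x75 blk=7 s=3: VC-HIT | VC [10, 15, 11]

VC = [10, 15, 11]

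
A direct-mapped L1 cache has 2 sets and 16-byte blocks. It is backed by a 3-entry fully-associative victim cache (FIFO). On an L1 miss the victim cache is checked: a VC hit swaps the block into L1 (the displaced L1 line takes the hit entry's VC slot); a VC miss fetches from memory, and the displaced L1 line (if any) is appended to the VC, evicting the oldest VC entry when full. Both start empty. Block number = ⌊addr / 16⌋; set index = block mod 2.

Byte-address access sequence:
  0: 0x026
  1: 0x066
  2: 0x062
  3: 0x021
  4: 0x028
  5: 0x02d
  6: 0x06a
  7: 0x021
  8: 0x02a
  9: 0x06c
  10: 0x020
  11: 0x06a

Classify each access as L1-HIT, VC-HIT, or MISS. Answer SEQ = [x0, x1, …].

SEQ = [MISS, MISS, L1-HIT, VC-HIT, L1-HIT, L1-HIT, VC-HIT, VC-HIT, L1-HIT, VC-HIT, VC-HIT, VC-HIT]

0: 0x26 (blk 2, set 0) → MISS  vc=[]
1: 0x66 (blk 6, set 0) → MISS  vc=[2]
2: 0x62 (blk 6, set 0) → L1-HIT  vc=[2]
3: 0x21 (blk 2, set 0) → VC-HIT  vc=[6]
4: 0x28 (blk 2, set 0) → L1-HIT  vc=[6]
5: 0x2d (blk 2, set 0) → L1-HIT  vc=[6]
6: 0x6a (blk 6, set 0) → VC-HIT  vc=[2]
7: 0x21 (blk 2, set 0) → VC-HIT  vc=[6]
8: 0x2a (blk 2, set 0) → L1-HIT  vc=[6]
9: 0x6c (blk 6, set 0) → VC-HIT  vc=[2]
10: 0x20 (blk 2, set 0) → VC-HIT  vc=[6]
11: 0x6a (blk 6, set 0) → VC-HIT  vc=[2]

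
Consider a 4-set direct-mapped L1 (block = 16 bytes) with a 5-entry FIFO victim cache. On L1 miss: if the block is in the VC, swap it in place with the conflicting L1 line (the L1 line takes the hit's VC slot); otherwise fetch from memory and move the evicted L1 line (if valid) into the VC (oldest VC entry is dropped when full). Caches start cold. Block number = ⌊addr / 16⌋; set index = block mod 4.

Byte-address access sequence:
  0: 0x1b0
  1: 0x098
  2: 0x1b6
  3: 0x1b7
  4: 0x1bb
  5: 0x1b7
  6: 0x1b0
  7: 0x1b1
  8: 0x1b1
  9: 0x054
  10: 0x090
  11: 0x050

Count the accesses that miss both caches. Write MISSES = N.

MISSES = 3

#0 0x1b0→b27/s3 MISS; vc=[]
#1 0x98→b9/s1 MISS; vc=[]
#2 0x1b6→b27/s3 L1-HIT; vc=[]
#3 0x1b7→b27/s3 L1-HIT; vc=[]
#4 0x1bb→b27/s3 L1-HIT; vc=[]
#5 0x1b7→b27/s3 L1-HIT; vc=[]
#6 0x1b0→b27/s3 L1-HIT; vc=[]
#7 0x1b1→b27/s3 L1-HIT; vc=[]
#8 0x1b1→b27/s3 L1-HIT; vc=[]
#9 0x54→b5/s1 MISS; vc=[9]
#10 0x90→b9/s1 VC-HIT; vc=[5]
#11 0x50→b5/s1 VC-HIT; vc=[9]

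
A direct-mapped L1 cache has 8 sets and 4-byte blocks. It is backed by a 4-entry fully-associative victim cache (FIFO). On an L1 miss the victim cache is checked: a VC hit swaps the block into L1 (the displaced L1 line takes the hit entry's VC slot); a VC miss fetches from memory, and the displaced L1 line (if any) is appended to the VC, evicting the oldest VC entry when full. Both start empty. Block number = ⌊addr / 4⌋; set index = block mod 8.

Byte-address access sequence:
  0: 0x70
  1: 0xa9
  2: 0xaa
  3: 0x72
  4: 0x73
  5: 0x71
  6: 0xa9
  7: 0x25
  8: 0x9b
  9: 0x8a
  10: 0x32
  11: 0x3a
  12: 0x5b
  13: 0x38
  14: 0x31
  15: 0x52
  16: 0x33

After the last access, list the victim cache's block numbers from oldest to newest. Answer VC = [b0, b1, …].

  [0] addr=0x70 blk=28 s=4: MISS | VC []
  [1] addr=0xa9 blk=42 s=2: MISS | VC []
  [2] addr=0xaa blk=42 s=2: L1-HIT | VC []
  [3] addr=0x72 blk=28 s=4: L1-HIT | VC []
  [4] addr=0x73 blk=28 s=4: L1-HIT | VC []
  [5] addr=0x71 blk=28 s=4: L1-HIT | VC []
  [6] addr=0xa9 blk=42 s=2: L1-HIT | VC []
  [7] addr=0x25 blk=9 s=1: MISS | VC []
  [8] addr=0x9b blk=38 s=6: MISS | VC []
  [9] addr=0x8a blk=34 s=2: MISS | VC [42]
  [10] addr=0x32 blk=12 s=4: MISS | VC [42, 28]
  [11] addr=0x3a blk=14 s=6: MISS | VC [42, 28, 38]
  [12] addr=0x5b blk=22 s=6: MISS | VC [42, 28, 38, 14]
  [13] addr=0x38 blk=14 s=6: VC-HIT | VC [42, 28, 38, 22]
  [14] addr=0x31 blk=12 s=4: L1-HIT | VC [42, 28, 38, 22]
  [15] addr=0x52 blk=20 s=4: MISS | VC [28, 38, 22, 12]
  [16] addr=0x33 blk=12 s=4: VC-HIT | VC [28, 38, 22, 20]

VC = [28, 38, 22, 20]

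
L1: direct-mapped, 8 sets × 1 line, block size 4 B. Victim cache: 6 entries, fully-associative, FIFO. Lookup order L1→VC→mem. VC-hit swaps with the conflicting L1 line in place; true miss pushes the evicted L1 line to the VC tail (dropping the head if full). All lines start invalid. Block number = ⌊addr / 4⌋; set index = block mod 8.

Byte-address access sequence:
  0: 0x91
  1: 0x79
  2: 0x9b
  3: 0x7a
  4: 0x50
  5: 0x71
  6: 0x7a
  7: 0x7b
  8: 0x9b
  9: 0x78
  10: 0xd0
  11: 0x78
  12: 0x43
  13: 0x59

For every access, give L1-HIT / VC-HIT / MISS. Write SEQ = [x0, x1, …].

  [0] addr=0x91 blk=36 s=4: MISS | VC []
  [1] addr=0x79 blk=30 s=6: MISS | VC []
  [2] addr=0x9b blk=38 s=6: MISS | VC [30]
  [3] addr=0x7a blk=30 s=6: VC-HIT | VC [38]
  [4] addr=0x50 blk=20 s=4: MISS | VC [38, 36]
  [5] addr=0x71 blk=28 s=4: MISS | VC [38, 36, 20]
  [6] addr=0x7a blk=30 s=6: L1-HIT | VC [38, 36, 20]
  [7] addr=0x7b blk=30 s=6: L1-HIT | VC [38, 36, 20]
  [8] addr=0x9b blk=38 s=6: VC-HIT | VC [30, 36, 20]
  [9] addr=0x78 blk=30 s=6: VC-HIT | VC [38, 36, 20]
  [10] addr=0xd0 blk=52 s=4: MISS | VC [38, 36, 20, 28]
  [11] addr=0x78 blk=30 s=6: L1-HIT | VC [38, 36, 20, 28]
  [12] addr=0x43 blk=16 s=0: MISS | VC [38, 36, 20, 28]
  [13] addr=0x59 blk=22 s=6: MISS | VC [38, 36, 20, 28, 30]

SEQ = [MISS, MISS, MISS, VC-HIT, MISS, MISS, L1-HIT, L1-HIT, VC-HIT, VC-HIT, MISS, L1-HIT, MISS, MISS]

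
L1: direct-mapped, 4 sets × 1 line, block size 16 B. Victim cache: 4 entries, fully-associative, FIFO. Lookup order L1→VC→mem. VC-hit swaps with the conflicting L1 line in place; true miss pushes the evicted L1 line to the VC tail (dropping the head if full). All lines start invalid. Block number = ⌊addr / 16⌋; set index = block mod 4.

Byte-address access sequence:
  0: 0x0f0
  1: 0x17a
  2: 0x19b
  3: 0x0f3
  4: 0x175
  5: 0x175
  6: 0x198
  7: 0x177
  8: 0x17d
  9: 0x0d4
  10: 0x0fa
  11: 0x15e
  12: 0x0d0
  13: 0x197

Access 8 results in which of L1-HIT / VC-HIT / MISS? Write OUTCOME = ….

OUTCOME = L1-HIT

  [0] addr=0xf0 blk=15 s=3: MISS | VC []
  [1] addr=0x17a blk=23 s=3: MISS | VC [15]
  [2] addr=0x19b blk=25 s=1: MISS | VC [15]
  [3] addr=0xf3 blk=15 s=3: VC-HIT | VC [23]
  [4] addr=0x175 blk=23 s=3: VC-HIT | VC [15]
  [5] addr=0x175 blk=23 s=3: L1-HIT | VC [15]
  [6] addr=0x198 blk=25 s=1: L1-HIT | VC [15]
  [7] addr=0x177 blk=23 s=3: L1-HIT | VC [15]
  [8] addr=0x17d blk=23 s=3: L1-HIT | VC [15]
  [9] addr=0xd4 blk=13 s=1: MISS | VC [15, 25]
  [10] addr=0xfa blk=15 s=3: VC-HIT | VC [23, 25]
  [11] addr=0x15e blk=21 s=1: MISS | VC [23, 25, 13]
  [12] addr=0xd0 blk=13 s=1: VC-HIT | VC [23, 25, 21]
  [13] addr=0x197 blk=25 s=1: VC-HIT | VC [23, 13, 21]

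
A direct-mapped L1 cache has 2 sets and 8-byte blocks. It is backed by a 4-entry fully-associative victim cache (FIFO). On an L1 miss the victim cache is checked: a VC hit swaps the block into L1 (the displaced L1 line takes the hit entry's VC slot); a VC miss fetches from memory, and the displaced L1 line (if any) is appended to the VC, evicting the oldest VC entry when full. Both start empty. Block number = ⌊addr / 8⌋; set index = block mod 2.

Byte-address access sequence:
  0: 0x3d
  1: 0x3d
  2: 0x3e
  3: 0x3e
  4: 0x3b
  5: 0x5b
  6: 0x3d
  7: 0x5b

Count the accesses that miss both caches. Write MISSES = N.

MISSES = 2

0: 0x3d (blk 7, set 1) → MISS  vc=[]
1: 0x3d (blk 7, set 1) → L1-HIT  vc=[]
2: 0x3e (blk 7, set 1) → L1-HIT  vc=[]
3: 0x3e (blk 7, set 1) → L1-HIT  vc=[]
4: 0x3b (blk 7, set 1) → L1-HIT  vc=[]
5: 0x5b (blk 11, set 1) → MISS  vc=[7]
6: 0x3d (blk 7, set 1) → VC-HIT  vc=[11]
7: 0x5b (blk 11, set 1) → VC-HIT  vc=[7]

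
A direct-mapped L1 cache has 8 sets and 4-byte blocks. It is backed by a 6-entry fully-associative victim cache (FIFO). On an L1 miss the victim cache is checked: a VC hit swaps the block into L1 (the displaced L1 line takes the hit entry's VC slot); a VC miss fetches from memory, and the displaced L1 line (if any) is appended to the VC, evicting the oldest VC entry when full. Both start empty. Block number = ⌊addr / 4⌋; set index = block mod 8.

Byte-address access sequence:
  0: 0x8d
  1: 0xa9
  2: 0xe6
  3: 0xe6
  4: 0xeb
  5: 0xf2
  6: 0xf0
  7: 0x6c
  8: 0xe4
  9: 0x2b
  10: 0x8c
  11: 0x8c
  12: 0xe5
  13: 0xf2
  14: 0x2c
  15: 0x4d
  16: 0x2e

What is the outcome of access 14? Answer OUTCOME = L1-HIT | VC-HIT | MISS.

#0 0x8d→b35/s3 MISS; vc=[]
#1 0xa9→b42/s2 MISS; vc=[]
#2 0xe6→b57/s1 MISS; vc=[]
#3 0xe6→b57/s1 L1-HIT; vc=[]
#4 0xeb→b58/s2 MISS; vc=[42]
#5 0xf2→b60/s4 MISS; vc=[42]
#6 0xf0→b60/s4 L1-HIT; vc=[42]
#7 0x6c→b27/s3 MISS; vc=[42,35]
#8 0xe4→b57/s1 L1-HIT; vc=[42,35]
#9 0x2b→b10/s2 MISS; vc=[42,35,58]
#10 0x8c→b35/s3 VC-HIT; vc=[42,27,58]
#11 0x8c→b35/s3 L1-HIT; vc=[42,27,58]
#12 0xe5→b57/s1 L1-HIT; vc=[42,27,58]
#13 0xf2→b60/s4 L1-HIT; vc=[42,27,58]
#14 0x2c→b11/s3 MISS; vc=[42,27,58,35]
#15 0x4d→b19/s3 MISS; vc=[42,27,58,35,11]
#16 0x2e→b11/s3 VC-HIT; vc=[42,27,58,35,19]

OUTCOME = MISS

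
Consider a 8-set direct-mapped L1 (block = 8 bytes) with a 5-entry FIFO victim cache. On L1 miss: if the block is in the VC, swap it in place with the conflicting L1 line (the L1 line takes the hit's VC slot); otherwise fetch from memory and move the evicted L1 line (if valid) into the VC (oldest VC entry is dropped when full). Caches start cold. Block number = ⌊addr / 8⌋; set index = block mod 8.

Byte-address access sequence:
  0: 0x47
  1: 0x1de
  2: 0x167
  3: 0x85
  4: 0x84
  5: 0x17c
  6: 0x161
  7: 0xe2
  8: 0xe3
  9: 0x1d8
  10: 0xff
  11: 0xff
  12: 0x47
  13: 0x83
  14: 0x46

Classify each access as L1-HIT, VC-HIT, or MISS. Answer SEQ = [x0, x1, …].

  [0] addr=0x47 blk=8 s=0: MISS | VC []
  [1] addr=0x1de blk=59 s=3: MISS | VC []
  [2] addr=0x167 blk=44 s=4: MISS | VC []
  [3] addr=0x85 blk=16 s=0: MISS | VC [8]
  [4] addr=0x84 blk=16 s=0: L1-HIT | VC [8]
  [5] addr=0x17c blk=47 s=7: MISS | VC [8]
  [6] addr=0x161 blk=44 s=4: L1-HIT | VC [8]
  [7] addr=0xe2 blk=28 s=4: MISS | VC [8, 44]
  [8] addr=0xe3 blk=28 s=4: L1-HIT | VC [8, 44]
  [9] addr=0x1d8 blk=59 s=3: L1-HIT | VC [8, 44]
  [10] addr=0xff blk=31 s=7: MISS | VC [8, 44, 47]
  [11] addr=0xff blk=31 s=7: L1-HIT | VC [8, 44, 47]
  [12] addr=0x47 blk=8 s=0: VC-HIT | VC [16, 44, 47]
  [13] addr=0x83 blk=16 s=0: VC-HIT | VC [8, 44, 47]
  [14] addr=0x46 blk=8 s=0: VC-HIT | VC [16, 44, 47]

SEQ = [MISS, MISS, MISS, MISS, L1-HIT, MISS, L1-HIT, MISS, L1-HIT, L1-HIT, MISS, L1-HIT, VC-HIT, VC-HIT, VC-HIT]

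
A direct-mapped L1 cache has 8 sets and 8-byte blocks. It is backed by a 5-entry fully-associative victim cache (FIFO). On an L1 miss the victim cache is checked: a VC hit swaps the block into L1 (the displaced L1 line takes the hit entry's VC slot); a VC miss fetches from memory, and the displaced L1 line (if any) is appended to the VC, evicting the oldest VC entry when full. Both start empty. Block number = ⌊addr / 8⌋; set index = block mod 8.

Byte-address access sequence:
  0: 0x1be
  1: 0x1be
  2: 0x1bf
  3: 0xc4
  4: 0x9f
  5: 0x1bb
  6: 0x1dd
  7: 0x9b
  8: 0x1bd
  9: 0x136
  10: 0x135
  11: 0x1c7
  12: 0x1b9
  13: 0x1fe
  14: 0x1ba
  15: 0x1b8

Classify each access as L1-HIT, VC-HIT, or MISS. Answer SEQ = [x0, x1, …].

  [0] addr=0x1be blk=55 s=7: MISS | VC []
  [1] addr=0x1be blk=55 s=7: L1-HIT | VC []
  [2] addr=0x1bf blk=55 s=7: L1-HIT | VC []
  [3] addr=0xc4 blk=24 s=0: MISS | VC []
  [4] addr=0x9f blk=19 s=3: MISS | VC []
  [5] addr=0x1bb blk=55 s=7: L1-HIT | VC []
  [6] addr=0x1dd blk=59 s=3: MISS | VC [19]
  [7] addr=0x9b blk=19 s=3: VC-HIT | VC [59]
  [8] addr=0x1bd blk=55 s=7: L1-HIT | VC [59]
  [9] addr=0x136 blk=38 s=6: MISS | VC [59]
  [10] addr=0x135 blk=38 s=6: L1-HIT | VC [59]
  [11] addr=0x1c7 blk=56 s=0: MISS | VC [59, 24]
  [12] addr=0x1b9 blk=55 s=7: L1-HIT | VC [59, 24]
  [13] addr=0x1fe blk=63 s=7: MISS | VC [59, 24, 55]
  [14] addr=0x1ba blk=55 s=7: VC-HIT | VC [59, 24, 63]
  [15] addr=0x1b8 blk=55 s=7: L1-HIT | VC [59, 24, 63]

SEQ = [MISS, L1-HIT, L1-HIT, MISS, MISS, L1-HIT, MISS, VC-HIT, L1-HIT, MISS, L1-HIT, MISS, L1-HIT, MISS, VC-HIT, L1-HIT]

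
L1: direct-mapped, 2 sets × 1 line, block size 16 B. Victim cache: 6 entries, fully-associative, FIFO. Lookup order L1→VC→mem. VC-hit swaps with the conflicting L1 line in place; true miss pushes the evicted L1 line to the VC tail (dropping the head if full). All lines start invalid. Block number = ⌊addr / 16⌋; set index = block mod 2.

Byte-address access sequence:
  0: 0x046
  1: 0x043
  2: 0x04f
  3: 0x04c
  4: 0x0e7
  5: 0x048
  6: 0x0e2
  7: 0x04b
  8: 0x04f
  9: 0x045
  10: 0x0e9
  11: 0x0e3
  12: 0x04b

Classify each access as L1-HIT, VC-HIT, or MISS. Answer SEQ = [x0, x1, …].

SEQ = [MISS, L1-HIT, L1-HIT, L1-HIT, MISS, VC-HIT, VC-HIT, VC-HIT, L1-HIT, L1-HIT, VC-HIT, L1-HIT, VC-HIT]

  [0] addr=0x46 blk=4 s=0: MISS | VC []
  [1] addr=0x43 blk=4 s=0: L1-HIT | VC []
  [2] addr=0x4f blk=4 s=0: L1-HIT | VC []
  [3] addr=0x4c blk=4 s=0: L1-HIT | VC []
  [4] addr=0xe7 blk=14 s=0: MISS | VC [4]
  [5] addr=0x48 blk=4 s=0: VC-HIT | VC [14]
  [6] addr=0xe2 blk=14 s=0: VC-HIT | VC [4]
  [7] addr=0x4b blk=4 s=0: VC-HIT | VC [14]
  [8] addr=0x4f blk=4 s=0: L1-HIT | VC [14]
  [9] addr=0x45 blk=4 s=0: L1-HIT | VC [14]
  [10] addr=0xe9 blk=14 s=0: VC-HIT | VC [4]
  [11] addr=0xe3 blk=14 s=0: L1-HIT | VC [4]
  [12] addr=0x4b blk=4 s=0: VC-HIT | VC [14]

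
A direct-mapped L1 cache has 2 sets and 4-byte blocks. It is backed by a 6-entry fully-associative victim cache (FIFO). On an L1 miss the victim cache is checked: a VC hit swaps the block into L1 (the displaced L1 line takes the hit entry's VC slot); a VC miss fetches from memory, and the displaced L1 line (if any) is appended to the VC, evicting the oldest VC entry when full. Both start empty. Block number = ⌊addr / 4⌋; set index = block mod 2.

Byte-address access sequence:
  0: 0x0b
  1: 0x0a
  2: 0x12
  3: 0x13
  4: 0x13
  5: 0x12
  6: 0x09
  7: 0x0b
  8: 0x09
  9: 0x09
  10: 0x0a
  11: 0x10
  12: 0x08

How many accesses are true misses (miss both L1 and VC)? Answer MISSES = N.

MISSES = 2

  [0] addr=0xb blk=2 s=0: MISS | VC []
  [1] addr=0xa blk=2 s=0: L1-HIT | VC []
  [2] addr=0x12 blk=4 s=0: MISS | VC [2]
  [3] addr=0x13 blk=4 s=0: L1-HIT | VC [2]
  [4] addr=0x13 blk=4 s=0: L1-HIT | VC [2]
  [5] addr=0x12 blk=4 s=0: L1-HIT | VC [2]
  [6] addr=0x9 blk=2 s=0: VC-HIT | VC [4]
  [7] addr=0xb blk=2 s=0: L1-HIT | VC [4]
  [8] addr=0x9 blk=2 s=0: L1-HIT | VC [4]
  [9] addr=0x9 blk=2 s=0: L1-HIT | VC [4]
  [10] addr=0xa blk=2 s=0: L1-HIT | VC [4]
  [11] addr=0x10 blk=4 s=0: VC-HIT | VC [2]
  [12] addr=0x8 blk=2 s=0: VC-HIT | VC [4]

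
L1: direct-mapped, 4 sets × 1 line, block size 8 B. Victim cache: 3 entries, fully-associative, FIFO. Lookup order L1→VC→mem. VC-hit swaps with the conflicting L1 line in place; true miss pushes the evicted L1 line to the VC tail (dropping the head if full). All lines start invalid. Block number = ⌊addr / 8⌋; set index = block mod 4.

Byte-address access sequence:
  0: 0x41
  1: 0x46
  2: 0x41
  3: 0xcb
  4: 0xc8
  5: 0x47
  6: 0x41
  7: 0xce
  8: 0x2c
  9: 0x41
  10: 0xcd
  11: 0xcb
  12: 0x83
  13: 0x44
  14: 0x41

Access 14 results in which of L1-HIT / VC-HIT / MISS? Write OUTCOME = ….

OUTCOME = L1-HIT

#0 0x41→b8/s0 MISS; vc=[]
#1 0x46→b8/s0 L1-HIT; vc=[]
#2 0x41→b8/s0 L1-HIT; vc=[]
#3 0xcb→b25/s1 MISS; vc=[]
#4 0xc8→b25/s1 L1-HIT; vc=[]
#5 0x47→b8/s0 L1-HIT; vc=[]
#6 0x41→b8/s0 L1-HIT; vc=[]
#7 0xce→b25/s1 L1-HIT; vc=[]
#8 0x2c→b5/s1 MISS; vc=[25]
#9 0x41→b8/s0 L1-HIT; vc=[25]
#10 0xcd→b25/s1 VC-HIT; vc=[5]
#11 0xcb→b25/s1 L1-HIT; vc=[5]
#12 0x83→b16/s0 MISS; vc=[5,8]
#13 0x44→b8/s0 VC-HIT; vc=[5,16]
#14 0x41→b8/s0 L1-HIT; vc=[5,16]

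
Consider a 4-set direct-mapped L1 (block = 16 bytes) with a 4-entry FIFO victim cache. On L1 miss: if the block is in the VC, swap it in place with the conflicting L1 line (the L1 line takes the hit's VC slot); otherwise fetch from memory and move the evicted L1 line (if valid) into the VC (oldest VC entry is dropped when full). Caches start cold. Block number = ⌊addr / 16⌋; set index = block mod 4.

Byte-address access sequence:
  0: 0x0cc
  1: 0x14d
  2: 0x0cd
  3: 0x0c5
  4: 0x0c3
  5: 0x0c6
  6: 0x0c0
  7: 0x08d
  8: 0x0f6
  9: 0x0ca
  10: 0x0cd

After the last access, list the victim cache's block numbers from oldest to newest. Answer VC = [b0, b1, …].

VC = [20, 8]

0: 0xcc (blk 12, set 0) → MISS  vc=[]
1: 0x14d (blk 20, set 0) → MISS  vc=[12]
2: 0xcd (blk 12, set 0) → VC-HIT  vc=[20]
3: 0xc5 (blk 12, set 0) → L1-HIT  vc=[20]
4: 0xc3 (blk 12, set 0) → L1-HIT  vc=[20]
5: 0xc6 (blk 12, set 0) → L1-HIT  vc=[20]
6: 0xc0 (blk 12, set 0) → L1-HIT  vc=[20]
7: 0x8d (blk 8, set 0) → MISS  vc=[20, 12]
8: 0xf6 (blk 15, set 3) → MISS  vc=[20, 12]
9: 0xca (blk 12, set 0) → VC-HIT  vc=[20, 8]
10: 0xcd (blk 12, set 0) → L1-HIT  vc=[20, 8]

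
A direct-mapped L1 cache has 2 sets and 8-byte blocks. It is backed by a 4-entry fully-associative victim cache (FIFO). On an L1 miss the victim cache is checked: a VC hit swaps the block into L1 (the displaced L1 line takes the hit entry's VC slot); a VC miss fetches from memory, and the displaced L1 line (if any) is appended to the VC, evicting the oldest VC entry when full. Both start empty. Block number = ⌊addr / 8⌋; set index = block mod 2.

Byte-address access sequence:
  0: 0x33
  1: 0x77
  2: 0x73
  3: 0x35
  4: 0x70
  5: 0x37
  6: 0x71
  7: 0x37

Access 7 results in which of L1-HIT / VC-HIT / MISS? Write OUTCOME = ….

0: 0x33 (blk 6, set 0) → MISS  vc=[]
1: 0x77 (blk 14, set 0) → MISS  vc=[6]
2: 0x73 (blk 14, set 0) → L1-HIT  vc=[6]
3: 0x35 (blk 6, set 0) → VC-HIT  vc=[14]
4: 0x70 (blk 14, set 0) → VC-HIT  vc=[6]
5: 0x37 (blk 6, set 0) → VC-HIT  vc=[14]
6: 0x71 (blk 14, set 0) → VC-HIT  vc=[6]
7: 0x37 (blk 6, set 0) → VC-HIT  vc=[14]

OUTCOME = VC-HIT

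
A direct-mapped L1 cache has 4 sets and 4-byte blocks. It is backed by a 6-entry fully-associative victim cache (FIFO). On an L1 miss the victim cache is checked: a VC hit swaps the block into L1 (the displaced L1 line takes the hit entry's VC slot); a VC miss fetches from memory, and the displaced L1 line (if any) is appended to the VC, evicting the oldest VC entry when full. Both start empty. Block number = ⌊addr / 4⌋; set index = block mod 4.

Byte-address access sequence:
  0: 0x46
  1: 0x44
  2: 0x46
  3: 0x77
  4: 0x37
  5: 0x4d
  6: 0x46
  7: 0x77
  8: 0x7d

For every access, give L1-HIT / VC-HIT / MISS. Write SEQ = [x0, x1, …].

SEQ = [MISS, L1-HIT, L1-HIT, MISS, MISS, MISS, VC-HIT, VC-HIT, MISS]

#0 0x46→b17/s1 MISS; vc=[]
#1 0x44→b17/s1 L1-HIT; vc=[]
#2 0x46→b17/s1 L1-HIT; vc=[]
#3 0x77→b29/s1 MISS; vc=[17]
#4 0x37→b13/s1 MISS; vc=[17,29]
#5 0x4d→b19/s3 MISS; vc=[17,29]
#6 0x46→b17/s1 VC-HIT; vc=[13,29]
#7 0x77→b29/s1 VC-HIT; vc=[13,17]
#8 0x7d→b31/s3 MISS; vc=[13,17,19]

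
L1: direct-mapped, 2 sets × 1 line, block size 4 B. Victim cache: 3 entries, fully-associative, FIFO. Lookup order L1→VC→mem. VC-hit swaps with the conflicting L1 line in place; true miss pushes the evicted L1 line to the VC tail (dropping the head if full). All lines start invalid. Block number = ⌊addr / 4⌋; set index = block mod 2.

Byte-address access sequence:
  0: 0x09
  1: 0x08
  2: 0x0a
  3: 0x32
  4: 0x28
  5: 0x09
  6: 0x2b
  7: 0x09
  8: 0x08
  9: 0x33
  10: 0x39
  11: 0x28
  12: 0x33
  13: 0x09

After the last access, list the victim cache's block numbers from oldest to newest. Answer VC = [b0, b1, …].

VC = [14, 12, 10]

  [0] addr=0x9 blk=2 s=0: MISS | VC []
  [1] addr=0x8 blk=2 s=0: L1-HIT | VC []
  [2] addr=0xa blk=2 s=0: L1-HIT | VC []
  [3] addr=0x32 blk=12 s=0: MISS | VC [2]
  [4] addr=0x28 blk=10 s=0: MISS | VC [2, 12]
  [5] addr=0x9 blk=2 s=0: VC-HIT | VC [10, 12]
  [6] addr=0x2b blk=10 s=0: VC-HIT | VC [2, 12]
  [7] addr=0x9 blk=2 s=0: VC-HIT | VC [10, 12]
  [8] addr=0x8 blk=2 s=0: L1-HIT | VC [10, 12]
  [9] addr=0x33 blk=12 s=0: VC-HIT | VC [10, 2]
  [10] addr=0x39 blk=14 s=0: MISS | VC [10, 2, 12]
  [11] addr=0x28 blk=10 s=0: VC-HIT | VC [14, 2, 12]
  [12] addr=0x33 blk=12 s=0: VC-HIT | VC [14, 2, 10]
  [13] addr=0x9 blk=2 s=0: VC-HIT | VC [14, 12, 10]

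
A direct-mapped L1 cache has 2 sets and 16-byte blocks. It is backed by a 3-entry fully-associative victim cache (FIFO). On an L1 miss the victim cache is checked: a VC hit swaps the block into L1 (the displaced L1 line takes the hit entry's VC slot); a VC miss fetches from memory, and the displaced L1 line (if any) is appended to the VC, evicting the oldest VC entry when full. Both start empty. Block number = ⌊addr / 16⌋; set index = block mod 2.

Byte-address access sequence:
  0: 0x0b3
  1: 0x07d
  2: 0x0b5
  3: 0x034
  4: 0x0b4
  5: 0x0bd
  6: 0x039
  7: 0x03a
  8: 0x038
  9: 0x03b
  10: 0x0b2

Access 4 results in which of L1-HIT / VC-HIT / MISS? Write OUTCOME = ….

OUTCOME = VC-HIT

0: 0xb3 (blk 11, set 1) → MISS  vc=[]
1: 0x7d (blk 7, set 1) → MISS  vc=[11]
2: 0xb5 (blk 11, set 1) → VC-HIT  vc=[7]
3: 0x34 (blk 3, set 1) → MISS  vc=[7, 11]
4: 0xb4 (blk 11, set 1) → VC-HIT  vc=[7, 3]
5: 0xbd (blk 11, set 1) → L1-HIT  vc=[7, 3]
6: 0x39 (blk 3, set 1) → VC-HIT  vc=[7, 11]
7: 0x3a (blk 3, set 1) → L1-HIT  vc=[7, 11]
8: 0x38 (blk 3, set 1) → L1-HIT  vc=[7, 11]
9: 0x3b (blk 3, set 1) → L1-HIT  vc=[7, 11]
10: 0xb2 (blk 11, set 1) → VC-HIT  vc=[7, 3]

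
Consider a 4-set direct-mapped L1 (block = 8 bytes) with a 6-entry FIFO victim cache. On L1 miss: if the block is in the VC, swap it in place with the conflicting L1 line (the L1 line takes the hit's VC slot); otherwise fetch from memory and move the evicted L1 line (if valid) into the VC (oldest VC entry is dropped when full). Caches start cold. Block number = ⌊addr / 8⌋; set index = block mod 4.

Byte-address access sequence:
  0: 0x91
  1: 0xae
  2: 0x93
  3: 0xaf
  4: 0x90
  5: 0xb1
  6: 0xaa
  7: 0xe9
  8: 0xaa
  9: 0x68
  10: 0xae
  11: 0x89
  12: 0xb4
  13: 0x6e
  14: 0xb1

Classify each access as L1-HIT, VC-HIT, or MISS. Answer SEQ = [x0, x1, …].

0: 0x91 (blk 18, set 2) → MISS  vc=[]
1: 0xae (blk 21, set 1) → MISS  vc=[]
2: 0x93 (blk 18, set 2) → L1-HIT  vc=[]
3: 0xaf (blk 21, set 1) → L1-HIT  vc=[]
4: 0x90 (blk 18, set 2) → L1-HIT  vc=[]
5: 0xb1 (blk 22, set 2) → MISS  vc=[18]
6: 0xaa (blk 21, set 1) → L1-HIT  vc=[18]
7: 0xe9 (blk 29, set 1) → MISS  vc=[18, 21]
8: 0xaa (blk 21, set 1) → VC-HIT  vc=[18, 29]
9: 0x68 (blk 13, set 1) → MISS  vc=[18, 29, 21]
10: 0xae (blk 21, set 1) → VC-HIT  vc=[18, 29, 13]
11: 0x89 (blk 17, set 1) → MISS  vc=[18, 29, 13, 21]
12: 0xb4 (blk 22, set 2) → L1-HIT  vc=[18, 29, 13, 21]
13: 0x6e (blk 13, set 1) → VC-HIT  vc=[18, 29, 17, 21]
14: 0xb1 (blk 22, set 2) → L1-HIT  vc=[18, 29, 17, 21]

SEQ = [MISS, MISS, L1-HIT, L1-HIT, L1-HIT, MISS, L1-HIT, MISS, VC-HIT, MISS, VC-HIT, MISS, L1-HIT, VC-HIT, L1-HIT]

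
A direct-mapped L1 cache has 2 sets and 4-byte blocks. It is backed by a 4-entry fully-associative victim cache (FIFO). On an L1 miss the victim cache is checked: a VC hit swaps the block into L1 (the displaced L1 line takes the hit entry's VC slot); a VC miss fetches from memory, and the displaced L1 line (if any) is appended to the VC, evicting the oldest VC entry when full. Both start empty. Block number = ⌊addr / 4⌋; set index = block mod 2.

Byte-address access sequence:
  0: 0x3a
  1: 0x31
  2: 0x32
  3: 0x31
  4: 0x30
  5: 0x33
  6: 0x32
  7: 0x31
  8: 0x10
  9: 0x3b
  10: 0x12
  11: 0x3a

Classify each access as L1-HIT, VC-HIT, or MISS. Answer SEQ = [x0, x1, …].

SEQ = [MISS, MISS, L1-HIT, L1-HIT, L1-HIT, L1-HIT, L1-HIT, L1-HIT, MISS, VC-HIT, VC-HIT, VC-HIT]

#0 0x3a→b14/s0 MISS; vc=[]
#1 0x31→b12/s0 MISS; vc=[14]
#2 0x32→b12/s0 L1-HIT; vc=[14]
#3 0x31→b12/s0 L1-HIT; vc=[14]
#4 0x30→b12/s0 L1-HIT; vc=[14]
#5 0x33→b12/s0 L1-HIT; vc=[14]
#6 0x32→b12/s0 L1-HIT; vc=[14]
#7 0x31→b12/s0 L1-HIT; vc=[14]
#8 0x10→b4/s0 MISS; vc=[14,12]
#9 0x3b→b14/s0 VC-HIT; vc=[4,12]
#10 0x12→b4/s0 VC-HIT; vc=[14,12]
#11 0x3a→b14/s0 VC-HIT; vc=[4,12]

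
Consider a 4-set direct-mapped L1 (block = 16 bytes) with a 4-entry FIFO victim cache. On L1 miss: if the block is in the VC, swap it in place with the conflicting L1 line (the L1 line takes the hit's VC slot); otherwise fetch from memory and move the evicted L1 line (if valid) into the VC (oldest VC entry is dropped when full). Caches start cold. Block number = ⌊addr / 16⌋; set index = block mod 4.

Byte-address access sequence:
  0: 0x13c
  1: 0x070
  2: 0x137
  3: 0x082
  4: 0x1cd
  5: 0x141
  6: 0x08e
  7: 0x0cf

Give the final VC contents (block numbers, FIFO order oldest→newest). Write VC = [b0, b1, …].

0: 0x13c (blk 19, set 3) → MISS  vc=[]
1: 0x70 (blk 7, set 3) → MISS  vc=[19]
2: 0x137 (blk 19, set 3) → VC-HIT  vc=[7]
3: 0x82 (blk 8, set 0) → MISS  vc=[7]
4: 0x1cd (blk 28, set 0) → MISS  vc=[7, 8]
5: 0x141 (blk 20, set 0) → MISS  vc=[7, 8, 28]
6: 0x8e (blk 8, set 0) → VC-HIT  vc=[7, 20, 28]
7: 0xcf (blk 12, set 0) → MISS  vc=[7, 20, 28, 8]

VC = [7, 20, 28, 8]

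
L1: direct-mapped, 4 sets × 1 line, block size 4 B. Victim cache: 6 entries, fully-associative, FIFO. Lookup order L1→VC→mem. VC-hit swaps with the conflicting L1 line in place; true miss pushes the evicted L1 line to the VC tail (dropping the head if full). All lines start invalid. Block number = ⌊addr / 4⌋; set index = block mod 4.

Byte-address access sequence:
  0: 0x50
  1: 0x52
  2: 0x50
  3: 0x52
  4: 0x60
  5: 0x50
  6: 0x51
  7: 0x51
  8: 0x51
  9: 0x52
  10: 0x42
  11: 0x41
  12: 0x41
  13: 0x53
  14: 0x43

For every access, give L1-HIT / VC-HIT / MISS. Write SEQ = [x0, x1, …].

SEQ = [MISS, L1-HIT, L1-HIT, L1-HIT, MISS, VC-HIT, L1-HIT, L1-HIT, L1-HIT, L1-HIT, MISS, L1-HIT, L1-HIT, VC-HIT, VC-HIT]

0: 0x50 (blk 20, set 0) → MISS  vc=[]
1: 0x52 (blk 20, set 0) → L1-HIT  vc=[]
2: 0x50 (blk 20, set 0) → L1-HIT  vc=[]
3: 0x52 (blk 20, set 0) → L1-HIT  vc=[]
4: 0x60 (blk 24, set 0) → MISS  vc=[20]
5: 0x50 (blk 20, set 0) → VC-HIT  vc=[24]
6: 0x51 (blk 20, set 0) → L1-HIT  vc=[24]
7: 0x51 (blk 20, set 0) → L1-HIT  vc=[24]
8: 0x51 (blk 20, set 0) → L1-HIT  vc=[24]
9: 0x52 (blk 20, set 0) → L1-HIT  vc=[24]
10: 0x42 (blk 16, set 0) → MISS  vc=[24, 20]
11: 0x41 (blk 16, set 0) → L1-HIT  vc=[24, 20]
12: 0x41 (blk 16, set 0) → L1-HIT  vc=[24, 20]
13: 0x53 (blk 20, set 0) → VC-HIT  vc=[24, 16]
14: 0x43 (blk 16, set 0) → VC-HIT  vc=[24, 20]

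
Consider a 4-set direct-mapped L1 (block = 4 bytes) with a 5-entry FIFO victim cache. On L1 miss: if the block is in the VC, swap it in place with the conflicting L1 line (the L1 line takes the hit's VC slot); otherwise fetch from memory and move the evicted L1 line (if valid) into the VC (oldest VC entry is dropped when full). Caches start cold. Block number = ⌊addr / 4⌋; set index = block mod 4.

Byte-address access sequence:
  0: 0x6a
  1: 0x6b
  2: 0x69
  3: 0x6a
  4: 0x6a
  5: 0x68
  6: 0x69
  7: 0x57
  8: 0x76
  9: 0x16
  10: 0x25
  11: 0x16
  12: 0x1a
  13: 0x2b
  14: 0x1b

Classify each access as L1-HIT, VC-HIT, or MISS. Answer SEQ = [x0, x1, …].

SEQ = [MISS, L1-HIT, L1-HIT, L1-HIT, L1-HIT, L1-HIT, L1-HIT, MISS, MISS, MISS, MISS, VC-HIT, MISS, MISS, VC-HIT]

  [0] addr=0x6a blk=26 s=2: MISS | VC []
  [1] addr=0x6b blk=26 s=2: L1-HIT | VC []
  [2] addr=0x69 blk=26 s=2: L1-HIT | VC []
  [3] addr=0x6a blk=26 s=2: L1-HIT | VC []
  [4] addr=0x6a blk=26 s=2: L1-HIT | VC []
  [5] addr=0x68 blk=26 s=2: L1-HIT | VC []
  [6] addr=0x69 blk=26 s=2: L1-HIT | VC []
  [7] addr=0x57 blk=21 s=1: MISS | VC []
  [8] addr=0x76 blk=29 s=1: MISS | VC [21]
  [9] addr=0x16 blk=5 s=1: MISS | VC [21, 29]
  [10] addr=0x25 blk=9 s=1: MISS | VC [21, 29, 5]
  [11] addr=0x16 blk=5 s=1: VC-HIT | VC [21, 29, 9]
  [12] addr=0x1a blk=6 s=2: MISS | VC [21, 29, 9, 26]
  [13] addr=0x2b blk=10 s=2: MISS | VC [21, 29, 9, 26, 6]
  [14] addr=0x1b blk=6 s=2: VC-HIT | VC [21, 29, 9, 26, 10]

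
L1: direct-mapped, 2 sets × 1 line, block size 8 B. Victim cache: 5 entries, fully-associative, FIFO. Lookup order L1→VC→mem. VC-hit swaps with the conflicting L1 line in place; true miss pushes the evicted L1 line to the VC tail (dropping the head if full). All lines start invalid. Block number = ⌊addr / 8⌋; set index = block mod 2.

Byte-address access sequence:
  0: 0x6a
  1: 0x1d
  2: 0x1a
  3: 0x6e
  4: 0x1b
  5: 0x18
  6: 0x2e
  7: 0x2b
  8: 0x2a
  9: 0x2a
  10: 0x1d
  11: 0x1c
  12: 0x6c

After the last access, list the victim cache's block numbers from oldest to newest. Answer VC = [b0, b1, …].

  [0] addr=0x6a blk=13 s=1: MISS | VC []
  [1] addr=0x1d blk=3 s=1: MISS | VC [13]
  [2] addr=0x1a blk=3 s=1: L1-HIT | VC [13]
  [3] addr=0x6e blk=13 s=1: VC-HIT | VC [3]
  [4] addr=0x1b blk=3 s=1: VC-HIT | VC [13]
  [5] addr=0x18 blk=3 s=1: L1-HIT | VC [13]
  [6] addr=0x2e blk=5 s=1: MISS | VC [13, 3]
  [7] addr=0x2b blk=5 s=1: L1-HIT | VC [13, 3]
  [8] addr=0x2a blk=5 s=1: L1-HIT | VC [13, 3]
  [9] addr=0x2a blk=5 s=1: L1-HIT | VC [13, 3]
  [10] addr=0x1d blk=3 s=1: VC-HIT | VC [13, 5]
  [11] addr=0x1c blk=3 s=1: L1-HIT | VC [13, 5]
  [12] addr=0x6c blk=13 s=1: VC-HIT | VC [3, 5]

VC = [3, 5]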